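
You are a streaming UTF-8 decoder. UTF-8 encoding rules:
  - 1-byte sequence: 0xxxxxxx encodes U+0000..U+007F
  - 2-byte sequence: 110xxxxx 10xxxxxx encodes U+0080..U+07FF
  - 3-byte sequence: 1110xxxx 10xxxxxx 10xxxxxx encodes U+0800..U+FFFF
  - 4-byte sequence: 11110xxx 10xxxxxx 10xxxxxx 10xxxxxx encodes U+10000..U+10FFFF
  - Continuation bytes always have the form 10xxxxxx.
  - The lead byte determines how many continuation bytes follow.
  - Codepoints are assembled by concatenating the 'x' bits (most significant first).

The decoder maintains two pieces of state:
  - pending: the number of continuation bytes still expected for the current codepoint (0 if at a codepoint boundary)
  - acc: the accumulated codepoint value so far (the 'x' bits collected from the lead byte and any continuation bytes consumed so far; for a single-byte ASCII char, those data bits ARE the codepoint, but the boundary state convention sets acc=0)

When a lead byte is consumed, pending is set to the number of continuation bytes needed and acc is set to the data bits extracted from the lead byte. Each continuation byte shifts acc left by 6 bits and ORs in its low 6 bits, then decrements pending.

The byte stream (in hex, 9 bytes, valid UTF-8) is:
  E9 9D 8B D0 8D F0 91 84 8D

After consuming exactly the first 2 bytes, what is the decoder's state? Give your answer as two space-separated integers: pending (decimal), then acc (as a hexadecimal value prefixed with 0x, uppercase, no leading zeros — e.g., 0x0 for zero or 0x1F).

Byte[0]=E9: 3-byte lead. pending=2, acc=0x9
Byte[1]=9D: continuation. acc=(acc<<6)|0x1D=0x25D, pending=1

Answer: 1 0x25D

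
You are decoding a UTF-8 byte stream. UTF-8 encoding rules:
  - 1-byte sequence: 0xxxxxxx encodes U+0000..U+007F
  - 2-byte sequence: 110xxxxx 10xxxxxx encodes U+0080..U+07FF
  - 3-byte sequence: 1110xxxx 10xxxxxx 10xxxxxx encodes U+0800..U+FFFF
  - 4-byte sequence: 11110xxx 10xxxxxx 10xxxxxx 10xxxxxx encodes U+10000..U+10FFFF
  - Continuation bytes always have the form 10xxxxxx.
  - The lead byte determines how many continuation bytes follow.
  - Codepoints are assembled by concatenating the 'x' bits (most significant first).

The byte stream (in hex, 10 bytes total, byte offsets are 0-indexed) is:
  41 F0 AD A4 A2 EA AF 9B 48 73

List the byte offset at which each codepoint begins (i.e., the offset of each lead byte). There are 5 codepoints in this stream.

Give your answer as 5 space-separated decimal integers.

Byte[0]=41: 1-byte ASCII. cp=U+0041
Byte[1]=F0: 4-byte lead, need 3 cont bytes. acc=0x0
Byte[2]=AD: continuation. acc=(acc<<6)|0x2D=0x2D
Byte[3]=A4: continuation. acc=(acc<<6)|0x24=0xB64
Byte[4]=A2: continuation. acc=(acc<<6)|0x22=0x2D922
Completed: cp=U+2D922 (starts at byte 1)
Byte[5]=EA: 3-byte lead, need 2 cont bytes. acc=0xA
Byte[6]=AF: continuation. acc=(acc<<6)|0x2F=0x2AF
Byte[7]=9B: continuation. acc=(acc<<6)|0x1B=0xABDB
Completed: cp=U+ABDB (starts at byte 5)
Byte[8]=48: 1-byte ASCII. cp=U+0048
Byte[9]=73: 1-byte ASCII. cp=U+0073

Answer: 0 1 5 8 9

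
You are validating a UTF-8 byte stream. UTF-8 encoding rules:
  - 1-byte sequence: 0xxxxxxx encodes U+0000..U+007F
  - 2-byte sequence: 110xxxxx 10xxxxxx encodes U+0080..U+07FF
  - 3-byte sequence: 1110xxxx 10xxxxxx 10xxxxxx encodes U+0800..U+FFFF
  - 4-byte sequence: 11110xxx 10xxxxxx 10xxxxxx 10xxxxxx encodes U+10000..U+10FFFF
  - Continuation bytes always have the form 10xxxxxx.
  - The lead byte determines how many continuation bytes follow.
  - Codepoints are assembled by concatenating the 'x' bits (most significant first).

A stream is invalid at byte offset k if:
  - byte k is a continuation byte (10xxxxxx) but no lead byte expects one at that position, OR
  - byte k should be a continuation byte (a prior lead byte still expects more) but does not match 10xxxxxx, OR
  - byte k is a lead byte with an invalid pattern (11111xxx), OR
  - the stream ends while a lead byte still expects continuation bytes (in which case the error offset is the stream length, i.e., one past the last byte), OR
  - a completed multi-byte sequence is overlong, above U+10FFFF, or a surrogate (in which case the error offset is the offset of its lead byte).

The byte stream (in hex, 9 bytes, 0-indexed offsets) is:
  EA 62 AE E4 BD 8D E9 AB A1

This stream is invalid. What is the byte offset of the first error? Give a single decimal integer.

Answer: 1

Derivation:
Byte[0]=EA: 3-byte lead, need 2 cont bytes. acc=0xA
Byte[1]=62: expected 10xxxxxx continuation. INVALID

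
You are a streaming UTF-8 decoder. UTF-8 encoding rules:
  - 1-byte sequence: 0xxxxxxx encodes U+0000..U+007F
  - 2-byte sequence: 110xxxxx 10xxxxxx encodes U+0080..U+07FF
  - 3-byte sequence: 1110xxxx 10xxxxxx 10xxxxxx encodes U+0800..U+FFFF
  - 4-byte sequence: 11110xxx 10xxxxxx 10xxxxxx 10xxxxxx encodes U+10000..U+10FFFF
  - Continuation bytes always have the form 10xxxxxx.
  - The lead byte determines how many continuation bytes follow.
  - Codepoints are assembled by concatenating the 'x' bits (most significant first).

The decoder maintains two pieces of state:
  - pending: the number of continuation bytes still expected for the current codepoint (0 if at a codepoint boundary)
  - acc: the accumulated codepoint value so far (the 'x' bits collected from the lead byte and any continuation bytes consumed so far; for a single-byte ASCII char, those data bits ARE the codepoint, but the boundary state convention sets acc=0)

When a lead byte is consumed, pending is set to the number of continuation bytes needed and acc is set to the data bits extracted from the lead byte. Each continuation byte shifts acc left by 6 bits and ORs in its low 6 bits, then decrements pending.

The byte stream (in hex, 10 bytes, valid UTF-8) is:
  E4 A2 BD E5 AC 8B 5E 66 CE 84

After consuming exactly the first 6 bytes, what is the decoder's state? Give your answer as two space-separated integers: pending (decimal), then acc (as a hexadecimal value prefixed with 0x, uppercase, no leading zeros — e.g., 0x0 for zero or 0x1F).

Byte[0]=E4: 3-byte lead. pending=2, acc=0x4
Byte[1]=A2: continuation. acc=(acc<<6)|0x22=0x122, pending=1
Byte[2]=BD: continuation. acc=(acc<<6)|0x3D=0x48BD, pending=0
Byte[3]=E5: 3-byte lead. pending=2, acc=0x5
Byte[4]=AC: continuation. acc=(acc<<6)|0x2C=0x16C, pending=1
Byte[5]=8B: continuation. acc=(acc<<6)|0x0B=0x5B0B, pending=0

Answer: 0 0x5B0B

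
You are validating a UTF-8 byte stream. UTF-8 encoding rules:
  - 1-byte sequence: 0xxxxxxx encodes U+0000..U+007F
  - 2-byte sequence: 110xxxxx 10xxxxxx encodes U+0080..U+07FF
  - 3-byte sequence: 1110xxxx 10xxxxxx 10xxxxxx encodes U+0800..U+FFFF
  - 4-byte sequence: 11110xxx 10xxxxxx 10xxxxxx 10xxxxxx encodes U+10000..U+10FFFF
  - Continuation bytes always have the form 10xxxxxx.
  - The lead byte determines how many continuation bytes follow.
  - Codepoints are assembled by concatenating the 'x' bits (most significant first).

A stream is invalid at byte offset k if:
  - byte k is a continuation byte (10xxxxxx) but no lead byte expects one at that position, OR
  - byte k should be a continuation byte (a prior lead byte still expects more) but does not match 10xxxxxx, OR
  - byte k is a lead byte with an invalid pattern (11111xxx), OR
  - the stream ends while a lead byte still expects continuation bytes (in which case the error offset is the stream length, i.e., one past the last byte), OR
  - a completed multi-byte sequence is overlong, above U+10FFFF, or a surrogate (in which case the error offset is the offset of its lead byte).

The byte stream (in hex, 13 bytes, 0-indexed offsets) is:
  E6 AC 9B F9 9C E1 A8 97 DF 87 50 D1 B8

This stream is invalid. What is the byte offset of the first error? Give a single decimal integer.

Answer: 3

Derivation:
Byte[0]=E6: 3-byte lead, need 2 cont bytes. acc=0x6
Byte[1]=AC: continuation. acc=(acc<<6)|0x2C=0x1AC
Byte[2]=9B: continuation. acc=(acc<<6)|0x1B=0x6B1B
Completed: cp=U+6B1B (starts at byte 0)
Byte[3]=F9: INVALID lead byte (not 0xxx/110x/1110/11110)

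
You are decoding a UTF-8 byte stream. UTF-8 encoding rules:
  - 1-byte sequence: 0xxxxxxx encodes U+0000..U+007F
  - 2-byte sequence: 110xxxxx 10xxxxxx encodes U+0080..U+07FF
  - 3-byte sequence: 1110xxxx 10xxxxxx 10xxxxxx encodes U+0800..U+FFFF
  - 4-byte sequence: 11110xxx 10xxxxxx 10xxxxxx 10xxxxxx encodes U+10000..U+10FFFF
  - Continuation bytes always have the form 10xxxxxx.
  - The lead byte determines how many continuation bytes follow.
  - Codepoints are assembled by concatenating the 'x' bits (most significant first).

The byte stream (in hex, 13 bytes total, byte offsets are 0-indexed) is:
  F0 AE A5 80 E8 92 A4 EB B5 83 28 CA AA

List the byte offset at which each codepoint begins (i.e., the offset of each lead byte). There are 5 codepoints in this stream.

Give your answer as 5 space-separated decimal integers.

Byte[0]=F0: 4-byte lead, need 3 cont bytes. acc=0x0
Byte[1]=AE: continuation. acc=(acc<<6)|0x2E=0x2E
Byte[2]=A5: continuation. acc=(acc<<6)|0x25=0xBA5
Byte[3]=80: continuation. acc=(acc<<6)|0x00=0x2E940
Completed: cp=U+2E940 (starts at byte 0)
Byte[4]=E8: 3-byte lead, need 2 cont bytes. acc=0x8
Byte[5]=92: continuation. acc=(acc<<6)|0x12=0x212
Byte[6]=A4: continuation. acc=(acc<<6)|0x24=0x84A4
Completed: cp=U+84A4 (starts at byte 4)
Byte[7]=EB: 3-byte lead, need 2 cont bytes. acc=0xB
Byte[8]=B5: continuation. acc=(acc<<6)|0x35=0x2F5
Byte[9]=83: continuation. acc=(acc<<6)|0x03=0xBD43
Completed: cp=U+BD43 (starts at byte 7)
Byte[10]=28: 1-byte ASCII. cp=U+0028
Byte[11]=CA: 2-byte lead, need 1 cont bytes. acc=0xA
Byte[12]=AA: continuation. acc=(acc<<6)|0x2A=0x2AA
Completed: cp=U+02AA (starts at byte 11)

Answer: 0 4 7 10 11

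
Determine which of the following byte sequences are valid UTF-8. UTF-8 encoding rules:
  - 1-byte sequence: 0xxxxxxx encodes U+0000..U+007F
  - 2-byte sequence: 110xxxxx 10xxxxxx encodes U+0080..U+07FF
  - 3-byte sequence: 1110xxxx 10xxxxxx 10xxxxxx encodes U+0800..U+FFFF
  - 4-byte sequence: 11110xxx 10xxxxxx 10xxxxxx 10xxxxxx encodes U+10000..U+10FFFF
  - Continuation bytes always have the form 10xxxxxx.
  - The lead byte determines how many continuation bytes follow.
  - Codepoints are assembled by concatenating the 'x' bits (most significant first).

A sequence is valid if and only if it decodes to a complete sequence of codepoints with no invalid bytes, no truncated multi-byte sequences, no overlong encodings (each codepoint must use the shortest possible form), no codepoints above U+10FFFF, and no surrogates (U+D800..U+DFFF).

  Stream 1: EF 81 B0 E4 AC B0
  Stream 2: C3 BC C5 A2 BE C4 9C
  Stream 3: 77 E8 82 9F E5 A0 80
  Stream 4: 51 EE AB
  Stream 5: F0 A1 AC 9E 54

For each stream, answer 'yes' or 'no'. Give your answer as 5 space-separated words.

Stream 1: decodes cleanly. VALID
Stream 2: error at byte offset 4. INVALID
Stream 3: decodes cleanly. VALID
Stream 4: error at byte offset 3. INVALID
Stream 5: decodes cleanly. VALID

Answer: yes no yes no yes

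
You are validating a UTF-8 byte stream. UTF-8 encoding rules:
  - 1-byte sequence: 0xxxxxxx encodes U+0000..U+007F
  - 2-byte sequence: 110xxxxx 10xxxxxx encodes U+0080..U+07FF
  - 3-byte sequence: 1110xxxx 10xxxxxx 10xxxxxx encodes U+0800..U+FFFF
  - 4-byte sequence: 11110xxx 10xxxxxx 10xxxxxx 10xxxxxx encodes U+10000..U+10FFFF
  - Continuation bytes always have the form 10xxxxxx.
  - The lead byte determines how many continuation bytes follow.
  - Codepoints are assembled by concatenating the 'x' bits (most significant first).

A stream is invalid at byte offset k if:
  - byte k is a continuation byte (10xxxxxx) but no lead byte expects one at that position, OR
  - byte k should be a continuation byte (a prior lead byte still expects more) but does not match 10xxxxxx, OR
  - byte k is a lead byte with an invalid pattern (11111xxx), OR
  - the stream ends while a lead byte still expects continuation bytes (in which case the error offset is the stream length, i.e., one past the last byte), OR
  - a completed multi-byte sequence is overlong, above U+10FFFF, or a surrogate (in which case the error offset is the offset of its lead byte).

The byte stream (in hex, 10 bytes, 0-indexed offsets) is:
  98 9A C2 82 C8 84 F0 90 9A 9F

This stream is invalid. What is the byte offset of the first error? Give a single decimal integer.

Byte[0]=98: INVALID lead byte (not 0xxx/110x/1110/11110)

Answer: 0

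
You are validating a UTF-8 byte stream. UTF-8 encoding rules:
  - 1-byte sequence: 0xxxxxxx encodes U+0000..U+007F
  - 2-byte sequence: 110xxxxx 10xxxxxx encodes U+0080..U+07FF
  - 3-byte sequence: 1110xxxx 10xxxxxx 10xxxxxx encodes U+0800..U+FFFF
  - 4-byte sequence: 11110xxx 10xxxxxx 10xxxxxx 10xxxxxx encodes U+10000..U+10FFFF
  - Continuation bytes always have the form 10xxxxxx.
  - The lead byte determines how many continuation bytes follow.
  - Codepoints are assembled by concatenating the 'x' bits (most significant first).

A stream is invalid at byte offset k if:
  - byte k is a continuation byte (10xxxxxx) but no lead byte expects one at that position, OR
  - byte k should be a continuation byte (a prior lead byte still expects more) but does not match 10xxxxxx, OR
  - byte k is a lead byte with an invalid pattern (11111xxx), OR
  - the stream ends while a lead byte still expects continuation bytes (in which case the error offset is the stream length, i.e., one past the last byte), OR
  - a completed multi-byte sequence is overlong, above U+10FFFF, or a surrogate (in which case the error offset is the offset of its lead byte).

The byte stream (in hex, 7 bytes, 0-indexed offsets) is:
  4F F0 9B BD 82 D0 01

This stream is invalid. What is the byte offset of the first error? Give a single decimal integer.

Answer: 6

Derivation:
Byte[0]=4F: 1-byte ASCII. cp=U+004F
Byte[1]=F0: 4-byte lead, need 3 cont bytes. acc=0x0
Byte[2]=9B: continuation. acc=(acc<<6)|0x1B=0x1B
Byte[3]=BD: continuation. acc=(acc<<6)|0x3D=0x6FD
Byte[4]=82: continuation. acc=(acc<<6)|0x02=0x1BF42
Completed: cp=U+1BF42 (starts at byte 1)
Byte[5]=D0: 2-byte lead, need 1 cont bytes. acc=0x10
Byte[6]=01: expected 10xxxxxx continuation. INVALID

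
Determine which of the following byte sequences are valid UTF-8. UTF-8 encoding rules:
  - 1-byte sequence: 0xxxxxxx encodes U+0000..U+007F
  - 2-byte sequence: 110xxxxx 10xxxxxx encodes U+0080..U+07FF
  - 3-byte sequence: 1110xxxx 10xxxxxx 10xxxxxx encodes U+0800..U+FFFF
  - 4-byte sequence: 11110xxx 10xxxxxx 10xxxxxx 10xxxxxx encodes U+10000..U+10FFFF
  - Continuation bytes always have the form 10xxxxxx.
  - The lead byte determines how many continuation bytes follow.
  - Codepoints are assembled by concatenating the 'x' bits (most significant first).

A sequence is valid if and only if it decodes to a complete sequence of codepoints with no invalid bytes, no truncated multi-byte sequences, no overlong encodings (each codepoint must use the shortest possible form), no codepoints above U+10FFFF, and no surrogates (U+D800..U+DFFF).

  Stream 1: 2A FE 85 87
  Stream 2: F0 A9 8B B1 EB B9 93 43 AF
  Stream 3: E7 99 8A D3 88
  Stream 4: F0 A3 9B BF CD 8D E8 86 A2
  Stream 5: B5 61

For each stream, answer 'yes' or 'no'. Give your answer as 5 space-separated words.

Answer: no no yes yes no

Derivation:
Stream 1: error at byte offset 1. INVALID
Stream 2: error at byte offset 8. INVALID
Stream 3: decodes cleanly. VALID
Stream 4: decodes cleanly. VALID
Stream 5: error at byte offset 0. INVALID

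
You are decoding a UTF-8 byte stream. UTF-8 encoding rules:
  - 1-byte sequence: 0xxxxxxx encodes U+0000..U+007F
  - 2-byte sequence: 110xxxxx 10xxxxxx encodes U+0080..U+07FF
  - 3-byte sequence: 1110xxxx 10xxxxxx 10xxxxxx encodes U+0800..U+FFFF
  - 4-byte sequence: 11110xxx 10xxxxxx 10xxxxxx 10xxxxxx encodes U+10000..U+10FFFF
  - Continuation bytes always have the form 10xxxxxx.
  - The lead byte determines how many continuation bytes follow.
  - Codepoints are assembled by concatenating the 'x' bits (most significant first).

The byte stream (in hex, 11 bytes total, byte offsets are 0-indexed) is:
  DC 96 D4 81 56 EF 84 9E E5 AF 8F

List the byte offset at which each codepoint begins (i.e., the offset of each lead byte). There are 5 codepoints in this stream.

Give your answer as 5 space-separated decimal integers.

Answer: 0 2 4 5 8

Derivation:
Byte[0]=DC: 2-byte lead, need 1 cont bytes. acc=0x1C
Byte[1]=96: continuation. acc=(acc<<6)|0x16=0x716
Completed: cp=U+0716 (starts at byte 0)
Byte[2]=D4: 2-byte lead, need 1 cont bytes. acc=0x14
Byte[3]=81: continuation. acc=(acc<<6)|0x01=0x501
Completed: cp=U+0501 (starts at byte 2)
Byte[4]=56: 1-byte ASCII. cp=U+0056
Byte[5]=EF: 3-byte lead, need 2 cont bytes. acc=0xF
Byte[6]=84: continuation. acc=(acc<<6)|0x04=0x3C4
Byte[7]=9E: continuation. acc=(acc<<6)|0x1E=0xF11E
Completed: cp=U+F11E (starts at byte 5)
Byte[8]=E5: 3-byte lead, need 2 cont bytes. acc=0x5
Byte[9]=AF: continuation. acc=(acc<<6)|0x2F=0x16F
Byte[10]=8F: continuation. acc=(acc<<6)|0x0F=0x5BCF
Completed: cp=U+5BCF (starts at byte 8)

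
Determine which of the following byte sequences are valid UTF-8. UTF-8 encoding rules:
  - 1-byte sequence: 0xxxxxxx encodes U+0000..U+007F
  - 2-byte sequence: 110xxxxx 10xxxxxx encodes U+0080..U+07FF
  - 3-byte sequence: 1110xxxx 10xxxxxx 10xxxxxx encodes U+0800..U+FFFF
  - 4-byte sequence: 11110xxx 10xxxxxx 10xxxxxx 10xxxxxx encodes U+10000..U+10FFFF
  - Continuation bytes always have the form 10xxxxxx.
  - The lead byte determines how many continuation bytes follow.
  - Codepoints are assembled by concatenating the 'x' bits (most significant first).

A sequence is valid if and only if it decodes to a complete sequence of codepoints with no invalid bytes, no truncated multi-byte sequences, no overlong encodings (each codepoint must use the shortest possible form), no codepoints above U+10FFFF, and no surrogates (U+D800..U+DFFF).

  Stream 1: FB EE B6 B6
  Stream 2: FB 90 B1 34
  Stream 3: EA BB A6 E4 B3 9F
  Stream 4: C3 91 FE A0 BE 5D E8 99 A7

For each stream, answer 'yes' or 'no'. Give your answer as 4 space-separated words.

Answer: no no yes no

Derivation:
Stream 1: error at byte offset 0. INVALID
Stream 2: error at byte offset 0. INVALID
Stream 3: decodes cleanly. VALID
Stream 4: error at byte offset 2. INVALID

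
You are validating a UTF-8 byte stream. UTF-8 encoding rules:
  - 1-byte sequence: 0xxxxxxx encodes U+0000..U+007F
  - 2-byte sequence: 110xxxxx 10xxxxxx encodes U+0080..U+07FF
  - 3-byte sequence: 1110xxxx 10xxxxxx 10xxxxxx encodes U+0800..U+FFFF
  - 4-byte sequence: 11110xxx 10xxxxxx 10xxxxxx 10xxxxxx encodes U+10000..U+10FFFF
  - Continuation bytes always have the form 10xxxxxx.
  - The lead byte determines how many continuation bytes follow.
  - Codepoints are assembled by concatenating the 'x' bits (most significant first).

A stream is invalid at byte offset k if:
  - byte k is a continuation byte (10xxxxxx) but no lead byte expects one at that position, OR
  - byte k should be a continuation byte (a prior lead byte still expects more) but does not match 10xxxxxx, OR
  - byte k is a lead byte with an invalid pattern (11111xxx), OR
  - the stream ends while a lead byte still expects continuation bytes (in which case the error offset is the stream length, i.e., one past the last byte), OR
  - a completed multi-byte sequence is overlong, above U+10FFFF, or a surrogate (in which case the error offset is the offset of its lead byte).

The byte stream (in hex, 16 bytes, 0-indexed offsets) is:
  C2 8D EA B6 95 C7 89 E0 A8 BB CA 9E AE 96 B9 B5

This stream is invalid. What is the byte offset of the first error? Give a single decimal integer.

Byte[0]=C2: 2-byte lead, need 1 cont bytes. acc=0x2
Byte[1]=8D: continuation. acc=(acc<<6)|0x0D=0x8D
Completed: cp=U+008D (starts at byte 0)
Byte[2]=EA: 3-byte lead, need 2 cont bytes. acc=0xA
Byte[3]=B6: continuation. acc=(acc<<6)|0x36=0x2B6
Byte[4]=95: continuation. acc=(acc<<6)|0x15=0xAD95
Completed: cp=U+AD95 (starts at byte 2)
Byte[5]=C7: 2-byte lead, need 1 cont bytes. acc=0x7
Byte[6]=89: continuation. acc=(acc<<6)|0x09=0x1C9
Completed: cp=U+01C9 (starts at byte 5)
Byte[7]=E0: 3-byte lead, need 2 cont bytes. acc=0x0
Byte[8]=A8: continuation. acc=(acc<<6)|0x28=0x28
Byte[9]=BB: continuation. acc=(acc<<6)|0x3B=0xA3B
Completed: cp=U+0A3B (starts at byte 7)
Byte[10]=CA: 2-byte lead, need 1 cont bytes. acc=0xA
Byte[11]=9E: continuation. acc=(acc<<6)|0x1E=0x29E
Completed: cp=U+029E (starts at byte 10)
Byte[12]=AE: INVALID lead byte (not 0xxx/110x/1110/11110)

Answer: 12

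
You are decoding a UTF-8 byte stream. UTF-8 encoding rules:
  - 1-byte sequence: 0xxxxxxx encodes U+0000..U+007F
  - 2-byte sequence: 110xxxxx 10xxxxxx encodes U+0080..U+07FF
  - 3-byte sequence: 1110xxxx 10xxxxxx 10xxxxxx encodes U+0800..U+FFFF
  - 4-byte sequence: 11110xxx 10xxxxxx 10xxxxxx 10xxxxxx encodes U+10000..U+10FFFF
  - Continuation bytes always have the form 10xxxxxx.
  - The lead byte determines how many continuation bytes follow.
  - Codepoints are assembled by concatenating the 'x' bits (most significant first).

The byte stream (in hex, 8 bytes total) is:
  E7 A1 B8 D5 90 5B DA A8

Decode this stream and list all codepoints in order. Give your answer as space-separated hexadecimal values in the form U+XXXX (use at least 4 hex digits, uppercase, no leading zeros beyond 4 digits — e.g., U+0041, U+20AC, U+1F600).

Answer: U+7878 U+0550 U+005B U+06A8

Derivation:
Byte[0]=E7: 3-byte lead, need 2 cont bytes. acc=0x7
Byte[1]=A1: continuation. acc=(acc<<6)|0x21=0x1E1
Byte[2]=B8: continuation. acc=(acc<<6)|0x38=0x7878
Completed: cp=U+7878 (starts at byte 0)
Byte[3]=D5: 2-byte lead, need 1 cont bytes. acc=0x15
Byte[4]=90: continuation. acc=(acc<<6)|0x10=0x550
Completed: cp=U+0550 (starts at byte 3)
Byte[5]=5B: 1-byte ASCII. cp=U+005B
Byte[6]=DA: 2-byte lead, need 1 cont bytes. acc=0x1A
Byte[7]=A8: continuation. acc=(acc<<6)|0x28=0x6A8
Completed: cp=U+06A8 (starts at byte 6)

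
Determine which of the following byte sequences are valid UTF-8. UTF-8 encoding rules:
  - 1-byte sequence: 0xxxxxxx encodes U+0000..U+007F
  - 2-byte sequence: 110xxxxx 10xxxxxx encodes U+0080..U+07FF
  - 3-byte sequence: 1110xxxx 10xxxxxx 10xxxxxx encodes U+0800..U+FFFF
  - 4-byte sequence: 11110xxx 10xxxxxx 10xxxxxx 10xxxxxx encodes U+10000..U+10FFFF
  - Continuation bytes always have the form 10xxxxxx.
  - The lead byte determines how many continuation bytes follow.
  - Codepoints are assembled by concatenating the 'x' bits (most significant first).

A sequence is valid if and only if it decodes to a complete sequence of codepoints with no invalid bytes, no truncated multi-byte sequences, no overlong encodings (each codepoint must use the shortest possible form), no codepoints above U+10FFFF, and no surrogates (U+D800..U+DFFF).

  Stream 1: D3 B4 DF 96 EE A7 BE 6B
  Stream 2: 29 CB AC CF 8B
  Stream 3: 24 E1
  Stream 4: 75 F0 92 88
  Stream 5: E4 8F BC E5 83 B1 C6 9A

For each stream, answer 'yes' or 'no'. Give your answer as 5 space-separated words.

Stream 1: decodes cleanly. VALID
Stream 2: decodes cleanly. VALID
Stream 3: error at byte offset 2. INVALID
Stream 4: error at byte offset 4. INVALID
Stream 5: decodes cleanly. VALID

Answer: yes yes no no yes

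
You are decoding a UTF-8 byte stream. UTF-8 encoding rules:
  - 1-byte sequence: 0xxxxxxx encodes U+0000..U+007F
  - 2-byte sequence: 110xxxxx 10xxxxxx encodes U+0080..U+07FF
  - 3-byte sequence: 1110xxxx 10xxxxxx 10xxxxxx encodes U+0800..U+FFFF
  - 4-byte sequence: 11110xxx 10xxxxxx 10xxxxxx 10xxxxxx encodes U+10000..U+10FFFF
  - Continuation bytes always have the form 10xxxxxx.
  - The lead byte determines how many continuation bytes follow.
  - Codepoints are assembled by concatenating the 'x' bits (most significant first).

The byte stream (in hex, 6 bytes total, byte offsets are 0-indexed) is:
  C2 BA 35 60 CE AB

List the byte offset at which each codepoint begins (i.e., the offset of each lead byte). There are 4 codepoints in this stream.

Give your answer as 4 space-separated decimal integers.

Answer: 0 2 3 4

Derivation:
Byte[0]=C2: 2-byte lead, need 1 cont bytes. acc=0x2
Byte[1]=BA: continuation. acc=(acc<<6)|0x3A=0xBA
Completed: cp=U+00BA (starts at byte 0)
Byte[2]=35: 1-byte ASCII. cp=U+0035
Byte[3]=60: 1-byte ASCII. cp=U+0060
Byte[4]=CE: 2-byte lead, need 1 cont bytes. acc=0xE
Byte[5]=AB: continuation. acc=(acc<<6)|0x2B=0x3AB
Completed: cp=U+03AB (starts at byte 4)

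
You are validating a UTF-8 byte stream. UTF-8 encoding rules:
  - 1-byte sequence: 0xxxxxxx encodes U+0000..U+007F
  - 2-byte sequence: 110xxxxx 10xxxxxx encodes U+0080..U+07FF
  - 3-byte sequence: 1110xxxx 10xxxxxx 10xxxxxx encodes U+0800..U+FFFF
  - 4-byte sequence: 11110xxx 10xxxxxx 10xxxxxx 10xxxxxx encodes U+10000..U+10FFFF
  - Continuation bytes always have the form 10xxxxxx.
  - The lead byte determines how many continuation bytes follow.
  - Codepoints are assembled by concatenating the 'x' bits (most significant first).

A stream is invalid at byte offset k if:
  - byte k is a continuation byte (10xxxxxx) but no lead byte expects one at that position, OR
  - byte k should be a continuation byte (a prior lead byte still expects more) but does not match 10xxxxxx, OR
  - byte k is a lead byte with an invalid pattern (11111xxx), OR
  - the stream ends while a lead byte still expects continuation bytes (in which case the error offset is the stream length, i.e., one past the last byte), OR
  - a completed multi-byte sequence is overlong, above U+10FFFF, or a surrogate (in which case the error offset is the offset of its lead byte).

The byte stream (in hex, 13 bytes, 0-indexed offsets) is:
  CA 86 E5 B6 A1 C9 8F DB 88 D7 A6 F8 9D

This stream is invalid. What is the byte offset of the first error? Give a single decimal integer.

Byte[0]=CA: 2-byte lead, need 1 cont bytes. acc=0xA
Byte[1]=86: continuation. acc=(acc<<6)|0x06=0x286
Completed: cp=U+0286 (starts at byte 0)
Byte[2]=E5: 3-byte lead, need 2 cont bytes. acc=0x5
Byte[3]=B6: continuation. acc=(acc<<6)|0x36=0x176
Byte[4]=A1: continuation. acc=(acc<<6)|0x21=0x5DA1
Completed: cp=U+5DA1 (starts at byte 2)
Byte[5]=C9: 2-byte lead, need 1 cont bytes. acc=0x9
Byte[6]=8F: continuation. acc=(acc<<6)|0x0F=0x24F
Completed: cp=U+024F (starts at byte 5)
Byte[7]=DB: 2-byte lead, need 1 cont bytes. acc=0x1B
Byte[8]=88: continuation. acc=(acc<<6)|0x08=0x6C8
Completed: cp=U+06C8 (starts at byte 7)
Byte[9]=D7: 2-byte lead, need 1 cont bytes. acc=0x17
Byte[10]=A6: continuation. acc=(acc<<6)|0x26=0x5E6
Completed: cp=U+05E6 (starts at byte 9)
Byte[11]=F8: INVALID lead byte (not 0xxx/110x/1110/11110)

Answer: 11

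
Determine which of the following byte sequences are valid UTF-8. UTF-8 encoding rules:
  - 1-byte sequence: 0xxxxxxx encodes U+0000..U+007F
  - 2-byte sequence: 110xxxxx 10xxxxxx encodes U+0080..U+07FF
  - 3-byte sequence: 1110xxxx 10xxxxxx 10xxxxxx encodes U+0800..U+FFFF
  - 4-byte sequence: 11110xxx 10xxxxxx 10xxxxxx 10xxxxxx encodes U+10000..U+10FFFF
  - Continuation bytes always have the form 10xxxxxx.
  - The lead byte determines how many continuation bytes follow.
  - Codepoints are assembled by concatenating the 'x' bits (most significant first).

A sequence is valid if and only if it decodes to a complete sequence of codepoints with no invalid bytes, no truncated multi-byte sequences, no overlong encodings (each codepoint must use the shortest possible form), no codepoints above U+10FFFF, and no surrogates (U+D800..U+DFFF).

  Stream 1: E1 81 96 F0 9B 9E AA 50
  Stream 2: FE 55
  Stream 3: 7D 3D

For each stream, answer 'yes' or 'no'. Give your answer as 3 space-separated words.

Answer: yes no yes

Derivation:
Stream 1: decodes cleanly. VALID
Stream 2: error at byte offset 0. INVALID
Stream 3: decodes cleanly. VALID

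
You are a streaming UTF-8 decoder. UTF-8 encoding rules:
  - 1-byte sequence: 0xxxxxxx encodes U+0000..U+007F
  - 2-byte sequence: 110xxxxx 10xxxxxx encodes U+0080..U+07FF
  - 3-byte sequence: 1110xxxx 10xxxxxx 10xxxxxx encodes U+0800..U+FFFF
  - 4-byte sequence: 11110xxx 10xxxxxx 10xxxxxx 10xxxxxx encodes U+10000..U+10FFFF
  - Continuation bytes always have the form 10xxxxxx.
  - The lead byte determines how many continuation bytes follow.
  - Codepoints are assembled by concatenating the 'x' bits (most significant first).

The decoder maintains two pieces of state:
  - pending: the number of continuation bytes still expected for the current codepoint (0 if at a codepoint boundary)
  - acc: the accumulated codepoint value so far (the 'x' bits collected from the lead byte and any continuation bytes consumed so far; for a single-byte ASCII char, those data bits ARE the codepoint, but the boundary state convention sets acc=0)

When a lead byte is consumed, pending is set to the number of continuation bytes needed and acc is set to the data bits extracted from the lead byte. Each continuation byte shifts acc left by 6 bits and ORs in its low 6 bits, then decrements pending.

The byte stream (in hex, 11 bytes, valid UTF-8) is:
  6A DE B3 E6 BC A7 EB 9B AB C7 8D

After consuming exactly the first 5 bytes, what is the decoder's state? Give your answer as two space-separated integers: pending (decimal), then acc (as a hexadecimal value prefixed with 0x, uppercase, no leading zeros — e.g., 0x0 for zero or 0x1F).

Byte[0]=6A: 1-byte. pending=0, acc=0x0
Byte[1]=DE: 2-byte lead. pending=1, acc=0x1E
Byte[2]=B3: continuation. acc=(acc<<6)|0x33=0x7B3, pending=0
Byte[3]=E6: 3-byte lead. pending=2, acc=0x6
Byte[4]=BC: continuation. acc=(acc<<6)|0x3C=0x1BC, pending=1

Answer: 1 0x1BC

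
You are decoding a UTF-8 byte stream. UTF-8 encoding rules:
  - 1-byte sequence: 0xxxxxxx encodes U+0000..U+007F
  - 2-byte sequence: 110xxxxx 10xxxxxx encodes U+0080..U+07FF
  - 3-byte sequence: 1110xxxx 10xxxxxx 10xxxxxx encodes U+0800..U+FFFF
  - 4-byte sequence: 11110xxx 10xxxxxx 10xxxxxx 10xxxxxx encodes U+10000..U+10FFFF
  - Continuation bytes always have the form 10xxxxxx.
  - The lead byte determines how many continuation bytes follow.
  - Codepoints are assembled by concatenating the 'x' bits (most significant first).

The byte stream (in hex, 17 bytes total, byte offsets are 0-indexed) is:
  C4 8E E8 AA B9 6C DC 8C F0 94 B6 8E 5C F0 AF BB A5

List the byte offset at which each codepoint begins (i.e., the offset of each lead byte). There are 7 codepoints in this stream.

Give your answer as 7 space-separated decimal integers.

Byte[0]=C4: 2-byte lead, need 1 cont bytes. acc=0x4
Byte[1]=8E: continuation. acc=(acc<<6)|0x0E=0x10E
Completed: cp=U+010E (starts at byte 0)
Byte[2]=E8: 3-byte lead, need 2 cont bytes. acc=0x8
Byte[3]=AA: continuation. acc=(acc<<6)|0x2A=0x22A
Byte[4]=B9: continuation. acc=(acc<<6)|0x39=0x8AB9
Completed: cp=U+8AB9 (starts at byte 2)
Byte[5]=6C: 1-byte ASCII. cp=U+006C
Byte[6]=DC: 2-byte lead, need 1 cont bytes. acc=0x1C
Byte[7]=8C: continuation. acc=(acc<<6)|0x0C=0x70C
Completed: cp=U+070C (starts at byte 6)
Byte[8]=F0: 4-byte lead, need 3 cont bytes. acc=0x0
Byte[9]=94: continuation. acc=(acc<<6)|0x14=0x14
Byte[10]=B6: continuation. acc=(acc<<6)|0x36=0x536
Byte[11]=8E: continuation. acc=(acc<<6)|0x0E=0x14D8E
Completed: cp=U+14D8E (starts at byte 8)
Byte[12]=5C: 1-byte ASCII. cp=U+005C
Byte[13]=F0: 4-byte lead, need 3 cont bytes. acc=0x0
Byte[14]=AF: continuation. acc=(acc<<6)|0x2F=0x2F
Byte[15]=BB: continuation. acc=(acc<<6)|0x3B=0xBFB
Byte[16]=A5: continuation. acc=(acc<<6)|0x25=0x2FEE5
Completed: cp=U+2FEE5 (starts at byte 13)

Answer: 0 2 5 6 8 12 13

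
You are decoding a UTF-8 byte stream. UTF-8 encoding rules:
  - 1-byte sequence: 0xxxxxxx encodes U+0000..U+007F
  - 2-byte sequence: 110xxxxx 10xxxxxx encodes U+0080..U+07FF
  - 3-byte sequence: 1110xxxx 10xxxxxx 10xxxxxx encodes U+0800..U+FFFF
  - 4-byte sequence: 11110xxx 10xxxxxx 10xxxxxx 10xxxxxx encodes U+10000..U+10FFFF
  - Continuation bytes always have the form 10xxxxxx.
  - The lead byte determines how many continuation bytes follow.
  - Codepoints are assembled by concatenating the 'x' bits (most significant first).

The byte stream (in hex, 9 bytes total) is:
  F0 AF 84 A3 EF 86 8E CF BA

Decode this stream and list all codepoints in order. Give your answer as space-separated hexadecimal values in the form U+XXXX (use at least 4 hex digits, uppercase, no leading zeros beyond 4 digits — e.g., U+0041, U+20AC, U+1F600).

Answer: U+2F123 U+F18E U+03FA

Derivation:
Byte[0]=F0: 4-byte lead, need 3 cont bytes. acc=0x0
Byte[1]=AF: continuation. acc=(acc<<6)|0x2F=0x2F
Byte[2]=84: continuation. acc=(acc<<6)|0x04=0xBC4
Byte[3]=A3: continuation. acc=(acc<<6)|0x23=0x2F123
Completed: cp=U+2F123 (starts at byte 0)
Byte[4]=EF: 3-byte lead, need 2 cont bytes. acc=0xF
Byte[5]=86: continuation. acc=(acc<<6)|0x06=0x3C6
Byte[6]=8E: continuation. acc=(acc<<6)|0x0E=0xF18E
Completed: cp=U+F18E (starts at byte 4)
Byte[7]=CF: 2-byte lead, need 1 cont bytes. acc=0xF
Byte[8]=BA: continuation. acc=(acc<<6)|0x3A=0x3FA
Completed: cp=U+03FA (starts at byte 7)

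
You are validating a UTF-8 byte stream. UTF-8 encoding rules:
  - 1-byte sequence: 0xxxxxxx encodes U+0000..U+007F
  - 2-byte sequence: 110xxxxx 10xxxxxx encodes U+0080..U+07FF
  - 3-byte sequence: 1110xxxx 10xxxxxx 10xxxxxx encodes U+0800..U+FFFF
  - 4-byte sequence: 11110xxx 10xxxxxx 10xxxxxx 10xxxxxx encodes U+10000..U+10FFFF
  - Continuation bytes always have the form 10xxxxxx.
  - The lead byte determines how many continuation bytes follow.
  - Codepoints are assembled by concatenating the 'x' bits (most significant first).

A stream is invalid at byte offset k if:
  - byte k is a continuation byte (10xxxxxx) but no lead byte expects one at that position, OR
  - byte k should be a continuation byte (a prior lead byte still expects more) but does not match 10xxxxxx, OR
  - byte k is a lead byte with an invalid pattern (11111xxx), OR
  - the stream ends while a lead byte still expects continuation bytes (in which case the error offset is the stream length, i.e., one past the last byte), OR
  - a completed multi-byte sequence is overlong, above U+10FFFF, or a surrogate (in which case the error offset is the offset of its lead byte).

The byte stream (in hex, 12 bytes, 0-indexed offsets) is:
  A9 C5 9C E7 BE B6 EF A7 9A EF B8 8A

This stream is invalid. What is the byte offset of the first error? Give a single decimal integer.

Answer: 0

Derivation:
Byte[0]=A9: INVALID lead byte (not 0xxx/110x/1110/11110)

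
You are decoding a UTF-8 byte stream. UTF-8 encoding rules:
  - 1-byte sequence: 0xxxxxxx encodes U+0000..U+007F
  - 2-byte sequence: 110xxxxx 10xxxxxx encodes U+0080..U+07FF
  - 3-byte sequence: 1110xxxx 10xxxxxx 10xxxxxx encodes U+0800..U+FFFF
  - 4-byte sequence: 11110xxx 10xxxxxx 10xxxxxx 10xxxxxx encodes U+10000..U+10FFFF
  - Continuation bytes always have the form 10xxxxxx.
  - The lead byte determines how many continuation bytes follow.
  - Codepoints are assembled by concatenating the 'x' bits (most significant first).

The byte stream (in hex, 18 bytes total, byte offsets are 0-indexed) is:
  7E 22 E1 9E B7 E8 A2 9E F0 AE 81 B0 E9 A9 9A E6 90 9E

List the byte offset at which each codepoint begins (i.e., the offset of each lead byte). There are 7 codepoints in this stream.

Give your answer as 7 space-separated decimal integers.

Answer: 0 1 2 5 8 12 15

Derivation:
Byte[0]=7E: 1-byte ASCII. cp=U+007E
Byte[1]=22: 1-byte ASCII. cp=U+0022
Byte[2]=E1: 3-byte lead, need 2 cont bytes. acc=0x1
Byte[3]=9E: continuation. acc=(acc<<6)|0x1E=0x5E
Byte[4]=B7: continuation. acc=(acc<<6)|0x37=0x17B7
Completed: cp=U+17B7 (starts at byte 2)
Byte[5]=E8: 3-byte lead, need 2 cont bytes. acc=0x8
Byte[6]=A2: continuation. acc=(acc<<6)|0x22=0x222
Byte[7]=9E: continuation. acc=(acc<<6)|0x1E=0x889E
Completed: cp=U+889E (starts at byte 5)
Byte[8]=F0: 4-byte lead, need 3 cont bytes. acc=0x0
Byte[9]=AE: continuation. acc=(acc<<6)|0x2E=0x2E
Byte[10]=81: continuation. acc=(acc<<6)|0x01=0xB81
Byte[11]=B0: continuation. acc=(acc<<6)|0x30=0x2E070
Completed: cp=U+2E070 (starts at byte 8)
Byte[12]=E9: 3-byte lead, need 2 cont bytes. acc=0x9
Byte[13]=A9: continuation. acc=(acc<<6)|0x29=0x269
Byte[14]=9A: continuation. acc=(acc<<6)|0x1A=0x9A5A
Completed: cp=U+9A5A (starts at byte 12)
Byte[15]=E6: 3-byte lead, need 2 cont bytes. acc=0x6
Byte[16]=90: continuation. acc=(acc<<6)|0x10=0x190
Byte[17]=9E: continuation. acc=(acc<<6)|0x1E=0x641E
Completed: cp=U+641E (starts at byte 15)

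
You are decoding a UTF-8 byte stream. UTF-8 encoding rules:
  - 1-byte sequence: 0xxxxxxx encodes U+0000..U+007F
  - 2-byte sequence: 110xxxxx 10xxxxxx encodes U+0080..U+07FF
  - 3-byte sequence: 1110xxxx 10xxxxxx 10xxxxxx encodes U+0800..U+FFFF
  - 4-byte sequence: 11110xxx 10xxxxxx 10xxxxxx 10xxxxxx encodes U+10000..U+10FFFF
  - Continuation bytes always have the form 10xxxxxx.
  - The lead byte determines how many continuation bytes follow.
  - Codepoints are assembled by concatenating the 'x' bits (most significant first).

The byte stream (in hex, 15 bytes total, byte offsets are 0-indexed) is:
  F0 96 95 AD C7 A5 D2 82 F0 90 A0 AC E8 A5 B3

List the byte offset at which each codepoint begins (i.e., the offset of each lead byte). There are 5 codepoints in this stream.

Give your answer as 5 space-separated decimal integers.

Byte[0]=F0: 4-byte lead, need 3 cont bytes. acc=0x0
Byte[1]=96: continuation. acc=(acc<<6)|0x16=0x16
Byte[2]=95: continuation. acc=(acc<<6)|0x15=0x595
Byte[3]=AD: continuation. acc=(acc<<6)|0x2D=0x1656D
Completed: cp=U+1656D (starts at byte 0)
Byte[4]=C7: 2-byte lead, need 1 cont bytes. acc=0x7
Byte[5]=A5: continuation. acc=(acc<<6)|0x25=0x1E5
Completed: cp=U+01E5 (starts at byte 4)
Byte[6]=D2: 2-byte lead, need 1 cont bytes. acc=0x12
Byte[7]=82: continuation. acc=(acc<<6)|0x02=0x482
Completed: cp=U+0482 (starts at byte 6)
Byte[8]=F0: 4-byte lead, need 3 cont bytes. acc=0x0
Byte[9]=90: continuation. acc=(acc<<6)|0x10=0x10
Byte[10]=A0: continuation. acc=(acc<<6)|0x20=0x420
Byte[11]=AC: continuation. acc=(acc<<6)|0x2C=0x1082C
Completed: cp=U+1082C (starts at byte 8)
Byte[12]=E8: 3-byte lead, need 2 cont bytes. acc=0x8
Byte[13]=A5: continuation. acc=(acc<<6)|0x25=0x225
Byte[14]=B3: continuation. acc=(acc<<6)|0x33=0x8973
Completed: cp=U+8973 (starts at byte 12)

Answer: 0 4 6 8 12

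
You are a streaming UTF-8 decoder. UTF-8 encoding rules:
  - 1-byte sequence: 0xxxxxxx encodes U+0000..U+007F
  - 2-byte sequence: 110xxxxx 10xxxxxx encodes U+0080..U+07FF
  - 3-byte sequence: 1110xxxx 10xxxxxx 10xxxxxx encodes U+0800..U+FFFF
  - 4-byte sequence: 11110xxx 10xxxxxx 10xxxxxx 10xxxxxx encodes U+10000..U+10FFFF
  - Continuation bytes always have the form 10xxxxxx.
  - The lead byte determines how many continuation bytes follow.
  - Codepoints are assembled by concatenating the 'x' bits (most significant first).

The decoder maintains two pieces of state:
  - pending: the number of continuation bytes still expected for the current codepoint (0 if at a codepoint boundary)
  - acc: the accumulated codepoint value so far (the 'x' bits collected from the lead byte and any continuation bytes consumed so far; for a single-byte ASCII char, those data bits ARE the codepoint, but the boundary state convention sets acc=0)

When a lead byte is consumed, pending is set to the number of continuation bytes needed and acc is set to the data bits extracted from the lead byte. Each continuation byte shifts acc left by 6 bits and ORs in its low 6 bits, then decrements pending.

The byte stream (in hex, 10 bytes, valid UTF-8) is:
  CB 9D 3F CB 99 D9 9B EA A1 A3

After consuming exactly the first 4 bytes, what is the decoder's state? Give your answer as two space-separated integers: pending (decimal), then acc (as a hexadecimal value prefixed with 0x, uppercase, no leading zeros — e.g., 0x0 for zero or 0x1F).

Answer: 1 0xB

Derivation:
Byte[0]=CB: 2-byte lead. pending=1, acc=0xB
Byte[1]=9D: continuation. acc=(acc<<6)|0x1D=0x2DD, pending=0
Byte[2]=3F: 1-byte. pending=0, acc=0x0
Byte[3]=CB: 2-byte lead. pending=1, acc=0xB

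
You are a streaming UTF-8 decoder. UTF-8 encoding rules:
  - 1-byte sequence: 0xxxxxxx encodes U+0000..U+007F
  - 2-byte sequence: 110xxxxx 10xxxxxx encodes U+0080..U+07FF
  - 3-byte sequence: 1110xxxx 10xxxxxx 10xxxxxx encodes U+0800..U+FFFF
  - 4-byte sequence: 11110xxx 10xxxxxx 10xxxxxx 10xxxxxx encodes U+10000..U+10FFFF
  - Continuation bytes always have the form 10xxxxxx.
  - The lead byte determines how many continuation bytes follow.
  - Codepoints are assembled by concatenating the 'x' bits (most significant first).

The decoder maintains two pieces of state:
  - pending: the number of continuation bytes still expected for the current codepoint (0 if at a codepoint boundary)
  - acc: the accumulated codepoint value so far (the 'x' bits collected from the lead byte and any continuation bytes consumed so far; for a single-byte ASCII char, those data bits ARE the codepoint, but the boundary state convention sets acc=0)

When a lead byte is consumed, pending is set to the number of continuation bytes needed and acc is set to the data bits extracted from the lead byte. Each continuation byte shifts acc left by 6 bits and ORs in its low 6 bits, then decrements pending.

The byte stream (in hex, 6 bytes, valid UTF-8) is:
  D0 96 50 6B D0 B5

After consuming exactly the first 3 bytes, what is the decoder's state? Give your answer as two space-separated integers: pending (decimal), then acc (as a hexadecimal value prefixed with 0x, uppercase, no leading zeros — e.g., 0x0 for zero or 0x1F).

Byte[0]=D0: 2-byte lead. pending=1, acc=0x10
Byte[1]=96: continuation. acc=(acc<<6)|0x16=0x416, pending=0
Byte[2]=50: 1-byte. pending=0, acc=0x0

Answer: 0 0x0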